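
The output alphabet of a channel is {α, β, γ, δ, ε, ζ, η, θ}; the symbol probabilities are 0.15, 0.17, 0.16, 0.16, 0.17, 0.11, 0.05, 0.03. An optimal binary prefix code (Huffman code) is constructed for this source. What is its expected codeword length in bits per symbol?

Repeatedly combine the two least-probable nodes; the expected code length is the sum of the merged weights.
merge 3/100 + 1/20 → 2/25
merge 2/25 + 11/100 → 19/100
merge 3/20 + 4/25 → 31/100
merge 4/25 + 17/100 → 33/100
merge 17/100 + 19/100 → 9/25
merge 31/100 + 33/100 → 16/25
merge 9/25 + 16/25 → 1
L = 2/25 + 19/100 + 31/100 + 33/100 + 9/25 + 16/25 + 1 = 291/100 = 2.91 bits/symbol.

2.91 bits/symbol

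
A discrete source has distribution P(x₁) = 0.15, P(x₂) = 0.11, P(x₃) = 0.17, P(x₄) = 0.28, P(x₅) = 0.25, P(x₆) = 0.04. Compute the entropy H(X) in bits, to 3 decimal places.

H = −Σ pᵢ log₂ pᵢ.
−0.15·log₂(0.15) = 0.4105
−0.11·log₂(0.11) = 0.3503
−0.17·log₂(0.17) = 0.4346
−0.28·log₂(0.28) = 0.5142
−0.25·log₂(0.25) = 0.5000
−0.04·log₂(0.04) = 0.1858
Sum ≈ 2.3954 → 2.395 bits.

2.395 bits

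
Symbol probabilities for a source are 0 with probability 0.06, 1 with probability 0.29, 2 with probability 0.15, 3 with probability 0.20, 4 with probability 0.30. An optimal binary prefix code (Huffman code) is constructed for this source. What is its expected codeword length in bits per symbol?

Repeatedly combine the two least-probable nodes; the expected code length is the sum of the merged weights.
merge 3/50 + 3/20 → 21/100
merge 1/5 + 21/100 → 41/100
merge 29/100 + 3/10 → 59/100
merge 41/100 + 59/100 → 1
L = 21/100 + 41/100 + 59/100 + 1 = 221/100 = 2.21 bits/symbol.

2.21 bits/symbol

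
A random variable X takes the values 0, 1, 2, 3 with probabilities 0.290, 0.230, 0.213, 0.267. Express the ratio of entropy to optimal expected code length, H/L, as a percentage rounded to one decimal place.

99.5%

Entropy H = −Σ p log₂ p ≈ 1.9894 bits.
Huffman merges: 213/1000+23/100→443/1000; 267/1000+29/100→557/1000; 443/1000+557/1000→1. L = 2 ≈ 2.0000.
Efficiency = H/L = 1.9894/2.0000 = 99.5%.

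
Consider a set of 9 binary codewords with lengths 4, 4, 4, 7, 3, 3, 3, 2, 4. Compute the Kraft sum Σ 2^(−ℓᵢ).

With common denominator 2^7 = 128: Σ 2^(−ℓᵢ) = 8/128 + 8/128 + 8/128 + 1/128 + 16/128 + 16/128 + 16/128 + 32/128 + 8/128 = 113/128 = 0.8828125.

0.8828125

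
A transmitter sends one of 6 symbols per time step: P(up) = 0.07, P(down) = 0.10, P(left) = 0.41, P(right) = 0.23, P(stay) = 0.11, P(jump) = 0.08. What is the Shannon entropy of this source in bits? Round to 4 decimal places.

H = −Σ pᵢ log₂ pᵢ.
−0.07·log₂(0.07) = 0.2686
−0.10·log₂(0.10) = 0.3322
−0.41·log₂(0.41) = 0.5274
−0.23·log₂(0.23) = 0.4877
−0.11·log₂(0.11) = 0.3503
−0.08·log₂(0.08) = 0.2915
Sum ≈ 2.2576 → 2.2576 bits.

2.2576 bits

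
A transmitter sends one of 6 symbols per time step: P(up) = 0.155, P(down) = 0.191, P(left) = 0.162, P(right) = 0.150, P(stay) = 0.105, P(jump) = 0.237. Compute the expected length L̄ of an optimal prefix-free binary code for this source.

Repeatedly combine the two least-probable nodes; the expected code length is the sum of the merged weights.
merge 21/200 + 3/20 → 51/200
merge 31/200 + 81/500 → 317/1000
merge 191/1000 + 237/1000 → 107/250
merge 51/200 + 317/1000 → 143/250
merge 107/250 + 143/250 → 1
L = 51/200 + 317/1000 + 107/250 + 143/250 + 1 = 643/250 = 2.572 bits/symbol.

2.572 bits/symbol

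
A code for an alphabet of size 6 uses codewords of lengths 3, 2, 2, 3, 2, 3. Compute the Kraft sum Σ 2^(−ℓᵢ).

With common denominator 2^3 = 8: Σ 2^(−ℓᵢ) = 1/8 + 2/8 + 2/8 + 1/8 + 2/8 + 1/8 = 9/8 = 1.125.

1.125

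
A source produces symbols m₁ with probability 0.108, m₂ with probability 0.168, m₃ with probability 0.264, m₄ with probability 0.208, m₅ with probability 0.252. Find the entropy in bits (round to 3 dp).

2.259 bits

H = −Σ pᵢ log₂ pᵢ.
−0.108·log₂(0.108) = 0.3468
−0.168·log₂(0.168) = 0.4323
−0.264·log₂(0.264) = 0.5072
−0.208·log₂(0.208) = 0.4712
−0.252·log₂(0.252) = 0.5011
Sum ≈ 2.2587 → 2.259 bits.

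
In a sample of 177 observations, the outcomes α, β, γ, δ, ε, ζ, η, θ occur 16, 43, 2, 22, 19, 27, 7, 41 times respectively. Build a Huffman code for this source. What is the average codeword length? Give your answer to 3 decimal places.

2.718 bits/symbol

Probabilities are the counts divided by 177.
Repeatedly combine the two least-probable nodes; the expected code length is the sum of the merged weights.
merge 2/177 + 7/177 → 3/59
merge 3/59 + 16/177 → 25/177
merge 19/177 + 22/177 → 41/177
merge 25/177 + 9/59 → 52/177
merge 41/177 + 41/177 → 82/177
merge 43/177 + 52/177 → 95/177
merge 82/177 + 95/177 → 1
L = 3/59 + 25/177 + 41/177 + 52/177 + 82/177 + 95/177 + 1 = 481/177 ≈ 2.718 bits/symbol.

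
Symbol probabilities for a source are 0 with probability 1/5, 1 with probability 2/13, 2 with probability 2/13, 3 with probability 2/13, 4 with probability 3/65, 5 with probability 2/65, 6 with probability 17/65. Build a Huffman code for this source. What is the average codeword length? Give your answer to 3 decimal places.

Repeatedly combine the two least-probable nodes; the expected code length is the sum of the merged weights.
merge 2/65 + 3/65 → 1/13
merge 1/13 + 2/13 → 3/13
merge 2/13 + 2/13 → 4/13
merge 1/5 + 3/13 → 28/65
merge 17/65 + 4/13 → 37/65
merge 28/65 + 37/65 → 1
L = 1/13 + 3/13 + 4/13 + 28/65 + 37/65 + 1 = 34/13 ≈ 2.615 bits/symbol.

2.615 bits/symbol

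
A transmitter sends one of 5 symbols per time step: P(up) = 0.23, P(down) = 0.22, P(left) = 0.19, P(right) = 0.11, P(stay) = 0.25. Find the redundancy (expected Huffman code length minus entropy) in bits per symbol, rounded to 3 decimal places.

Entropy H = −Σ p log₂ p ≈ 2.2738 bits.
Huffman merges: 11/100+19/100→3/10; 11/50+23/100→9/20; 1/4+3/10→11/20; 9/20+11/20→1. L = 23/10 ≈ 2.3000.
L − H = 2.3000 − 2.2738 = 0.026 bits.

0.026 bits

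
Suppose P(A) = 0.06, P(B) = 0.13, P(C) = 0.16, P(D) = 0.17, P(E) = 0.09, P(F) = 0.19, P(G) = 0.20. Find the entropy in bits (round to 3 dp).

2.716 bits

H = −Σ pᵢ log₂ pᵢ.
−0.06·log₂(0.06) = 0.2435
−0.13·log₂(0.13) = 0.3826
−0.16·log₂(0.16) = 0.4230
−0.17·log₂(0.17) = 0.4346
−0.09·log₂(0.09) = 0.3127
−0.19·log₂(0.19) = 0.4552
−0.20·log₂(0.20) = 0.4644
Sum ≈ 2.7160 → 2.716 bits.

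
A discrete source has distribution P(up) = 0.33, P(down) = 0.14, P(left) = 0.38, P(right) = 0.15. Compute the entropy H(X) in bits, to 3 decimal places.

1.866 bits

H = −Σ pᵢ log₂ pᵢ.
−0.33·log₂(0.33) = 0.5278
−0.14·log₂(0.14) = 0.3971
−0.38·log₂(0.38) = 0.5305
−0.15·log₂(0.15) = 0.4105
Sum ≈ 1.8659 → 1.866 bits.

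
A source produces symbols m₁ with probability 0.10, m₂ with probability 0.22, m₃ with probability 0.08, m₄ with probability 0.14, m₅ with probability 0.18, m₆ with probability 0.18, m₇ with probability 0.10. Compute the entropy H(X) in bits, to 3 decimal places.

H = −Σ pᵢ log₂ pᵢ.
−0.10·log₂(0.10) = 0.3322
−0.22·log₂(0.22) = 0.4806
−0.08·log₂(0.08) = 0.2915
−0.14·log₂(0.14) = 0.3971
−0.18·log₂(0.18) = 0.4453
−0.18·log₂(0.18) = 0.4453
−0.10·log₂(0.10) = 0.3322
Sum ≈ 2.7242 → 2.724 bits.

2.724 bits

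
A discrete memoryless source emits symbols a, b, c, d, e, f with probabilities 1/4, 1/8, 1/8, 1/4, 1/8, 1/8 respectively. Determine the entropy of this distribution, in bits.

Each probability is a power of 1/2, so log₂(1/p) is an integer.
H = Σ p·log₂(1/p) = 1/4·2 + 1/8·3 + 1/8·3 + 1/4·2 + 1/8·3 + 1/8·3 = 2.5 bits.

2.5 bits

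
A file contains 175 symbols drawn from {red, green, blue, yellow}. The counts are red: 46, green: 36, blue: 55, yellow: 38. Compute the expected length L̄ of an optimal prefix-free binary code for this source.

2 bits/symbol

Probabilities are the counts divided by 175.
Repeatedly combine the two least-probable nodes; the expected code length is the sum of the merged weights.
merge 36/175 + 38/175 → 74/175
merge 46/175 + 11/35 → 101/175
merge 74/175 + 101/175 → 1
L = 74/175 + 101/175 + 1 = 2 bits/symbol.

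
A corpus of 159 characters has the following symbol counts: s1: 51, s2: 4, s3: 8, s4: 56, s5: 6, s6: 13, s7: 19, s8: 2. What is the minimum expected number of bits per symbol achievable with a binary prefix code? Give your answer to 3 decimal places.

2.415 bits/symbol

Probabilities are the counts divided by 159.
Repeatedly combine the two least-probable nodes; the expected code length is the sum of the merged weights.
merge 2/159 + 4/159 → 2/53
merge 2/53 + 2/53 → 4/53
merge 8/159 + 4/53 → 20/159
merge 13/159 + 19/159 → 32/159
merge 20/159 + 32/159 → 52/159
merge 17/53 + 52/159 → 103/159
merge 56/159 + 103/159 → 1
L = 2/53 + 4/53 + 20/159 + 32/159 + 52/159 + 103/159 + 1 = 128/53 ≈ 2.415 bits/symbol.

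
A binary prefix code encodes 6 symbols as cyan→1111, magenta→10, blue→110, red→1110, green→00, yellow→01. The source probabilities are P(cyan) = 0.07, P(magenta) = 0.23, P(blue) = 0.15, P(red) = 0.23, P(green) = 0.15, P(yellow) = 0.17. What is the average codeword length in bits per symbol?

L̄ = Σ pᵢ·ℓᵢ = 0.07·4 + 0.23·2 + 0.15·3 + 0.23·4 + 0.15·2 + 0.17·2 = 2.75 bits/symbol.

2.75 bits/symbol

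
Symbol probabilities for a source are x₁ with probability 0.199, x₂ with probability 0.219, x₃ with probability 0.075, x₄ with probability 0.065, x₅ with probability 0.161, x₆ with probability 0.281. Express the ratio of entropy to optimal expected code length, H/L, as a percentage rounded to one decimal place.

99.1%

Entropy H = −Σ p log₂ p ≈ 2.4188 bits.
Huffman merges: 13/200+3/40→7/50; 7/50+161/1000→301/1000; 199/1000+219/1000→209/500; 281/1000+301/1000→291/500; 209/500+291/500→1. L = 2441/1000 ≈ 2.4410.
Efficiency = H/L = 2.4188/2.4410 = 99.1%.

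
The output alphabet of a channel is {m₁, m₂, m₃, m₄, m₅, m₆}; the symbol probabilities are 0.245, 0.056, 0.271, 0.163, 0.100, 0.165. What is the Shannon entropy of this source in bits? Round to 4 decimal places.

H = −Σ pᵢ log₂ pᵢ.
−0.245·log₂(0.245) = 0.4971
−0.056·log₂(0.056) = 0.2329
−0.271·log₂(0.271) = 0.5105
−0.163·log₂(0.163) = 0.4266
−0.100·log₂(0.100) = 0.3322
−0.165·log₂(0.165) = 0.4289
Sum ≈ 2.4282 → 2.4282 bits.

2.4282 bits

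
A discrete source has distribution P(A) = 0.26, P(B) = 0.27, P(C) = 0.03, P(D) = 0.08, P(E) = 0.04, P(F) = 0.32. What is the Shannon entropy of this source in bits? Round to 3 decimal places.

2.170 bits

H = −Σ pᵢ log₂ pᵢ.
−0.26·log₂(0.26) = 0.5053
−0.27·log₂(0.27) = 0.5100
−0.03·log₂(0.03) = 0.1518
−0.08·log₂(0.08) = 0.2915
−0.04·log₂(0.04) = 0.1858
−0.32·log₂(0.32) = 0.5260
Sum ≈ 2.1704 → 2.170 bits.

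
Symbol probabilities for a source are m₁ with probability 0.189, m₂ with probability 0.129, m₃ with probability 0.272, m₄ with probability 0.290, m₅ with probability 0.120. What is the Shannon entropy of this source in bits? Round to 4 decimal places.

2.2313 bits

H = −Σ pᵢ log₂ pᵢ.
−0.189·log₂(0.189) = 0.4543
−0.129·log₂(0.129) = 0.3811
−0.272·log₂(0.272) = 0.5109
−0.290·log₂(0.290) = 0.5179
−0.120·log₂(0.120) = 0.3671
Sum ≈ 2.2313 → 2.2313 bits.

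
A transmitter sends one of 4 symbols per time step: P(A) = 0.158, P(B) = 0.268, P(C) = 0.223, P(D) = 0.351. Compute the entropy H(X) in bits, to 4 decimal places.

H = −Σ pᵢ log₂ pᵢ.
−0.158·log₂(0.158) = 0.4206
−0.268·log₂(0.268) = 0.5091
−0.223·log₂(0.223) = 0.4828
−0.351·log₂(0.351) = 0.5302
Sum ≈ 1.9427 → 1.9427 bits.

1.9427 bits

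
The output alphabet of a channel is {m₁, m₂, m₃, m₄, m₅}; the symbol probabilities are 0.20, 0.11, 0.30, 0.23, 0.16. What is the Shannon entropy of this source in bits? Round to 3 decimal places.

H = −Σ pᵢ log₂ pᵢ.
−0.20·log₂(0.20) = 0.4644
−0.11·log₂(0.11) = 0.3503
−0.30·log₂(0.30) = 0.5211
−0.23·log₂(0.23) = 0.4877
−0.16·log₂(0.16) = 0.4230
Sum ≈ 2.2464 → 2.246 bits.

2.246 bits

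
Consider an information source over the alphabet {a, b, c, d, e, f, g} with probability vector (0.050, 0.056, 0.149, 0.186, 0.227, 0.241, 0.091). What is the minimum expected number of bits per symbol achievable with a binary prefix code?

2.638 bits/symbol

Repeatedly combine the two least-probable nodes; the expected code length is the sum of the merged weights.
merge 1/20 + 7/125 → 53/500
merge 91/1000 + 53/500 → 197/1000
merge 149/1000 + 93/500 → 67/200
merge 197/1000 + 227/1000 → 53/125
merge 241/1000 + 67/200 → 72/125
merge 53/125 + 72/125 → 1
L = 53/500 + 197/1000 + 67/200 + 53/125 + 72/125 + 1 = 1319/500 = 2.638 bits/symbol.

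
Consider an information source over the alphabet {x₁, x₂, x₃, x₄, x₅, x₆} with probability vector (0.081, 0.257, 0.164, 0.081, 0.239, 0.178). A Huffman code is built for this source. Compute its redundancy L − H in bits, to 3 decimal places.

0.032 bits

Entropy H = −Σ p log₂ p ≈ 2.4557 bits.
Huffman merges: 81/1000+81/1000→81/500; 81/500+41/250→163/500; 89/500+239/1000→417/1000; 257/1000+163/500→583/1000; 417/1000+583/1000→1. L = 311/125 ≈ 2.4880.
L − H = 2.4880 − 2.4557 = 0.032 bits.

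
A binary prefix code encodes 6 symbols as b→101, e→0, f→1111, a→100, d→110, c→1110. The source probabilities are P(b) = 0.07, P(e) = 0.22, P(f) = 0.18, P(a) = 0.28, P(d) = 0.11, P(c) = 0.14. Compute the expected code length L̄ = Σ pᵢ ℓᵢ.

L̄ = Σ pᵢ·ℓᵢ = 0.07·3 + 0.22·1 + 0.18·4 + 0.28·3 + 0.11·3 + 0.14·4 = 2.88 bits/symbol.

2.88 bits/symbol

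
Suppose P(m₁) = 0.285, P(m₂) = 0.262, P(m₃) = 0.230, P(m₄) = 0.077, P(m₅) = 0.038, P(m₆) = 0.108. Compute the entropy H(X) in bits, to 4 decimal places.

2.3209 bits

H = −Σ pᵢ log₂ pᵢ.
−0.285·log₂(0.285) = 0.5161
−0.262·log₂(0.262) = 0.5063
−0.230·log₂(0.230) = 0.4877
−0.077·log₂(0.077) = 0.2848
−0.038·log₂(0.038) = 0.1793
−0.108·log₂(0.108) = 0.3468
Sum ≈ 2.3209 → 2.3209 bits.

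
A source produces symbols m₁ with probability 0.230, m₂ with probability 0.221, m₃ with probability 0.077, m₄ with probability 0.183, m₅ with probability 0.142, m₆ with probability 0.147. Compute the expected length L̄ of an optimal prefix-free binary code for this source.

Repeatedly combine the two least-probable nodes; the expected code length is the sum of the merged weights.
merge 77/1000 + 71/500 → 219/1000
merge 147/1000 + 183/1000 → 33/100
merge 219/1000 + 221/1000 → 11/25
merge 23/100 + 33/100 → 14/25
merge 11/25 + 14/25 → 1
L = 219/1000 + 33/100 + 11/25 + 14/25 + 1 = 2549/1000 = 2.549 bits/symbol.

2.549 bits/symbol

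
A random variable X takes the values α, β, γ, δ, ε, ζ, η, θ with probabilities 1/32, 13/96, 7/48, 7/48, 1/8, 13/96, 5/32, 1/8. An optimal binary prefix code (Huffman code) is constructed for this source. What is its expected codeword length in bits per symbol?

3 bits/symbol

Repeatedly combine the two least-probable nodes; the expected code length is the sum of the merged weights.
merge 1/32 + 1/8 → 5/32
merge 1/8 + 13/96 → 25/96
merge 13/96 + 7/48 → 9/32
merge 7/48 + 5/32 → 29/96
merge 5/32 + 25/96 → 5/12
merge 9/32 + 29/96 → 7/12
merge 5/12 + 7/12 → 1
L = 5/32 + 25/96 + 9/32 + 29/96 + 5/12 + 7/12 + 1 = 3 bits/symbol.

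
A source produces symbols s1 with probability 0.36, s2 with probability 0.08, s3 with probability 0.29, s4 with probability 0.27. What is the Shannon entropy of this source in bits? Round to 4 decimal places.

1.8500 bits

H = −Σ pᵢ log₂ pᵢ.
−0.36·log₂(0.36) = 0.5306
−0.08·log₂(0.08) = 0.2915
−0.29·log₂(0.29) = 0.5179
−0.27·log₂(0.27) = 0.5100
Sum ≈ 1.8500 → 1.8500 bits.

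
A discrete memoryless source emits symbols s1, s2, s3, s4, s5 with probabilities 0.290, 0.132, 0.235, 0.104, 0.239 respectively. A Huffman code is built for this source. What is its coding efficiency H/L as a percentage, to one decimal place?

99.6%

Entropy H = −Σ p log₂ p ≈ 2.2276 bits.
Huffman merges: 13/125+33/250→59/250; 47/200+59/250→471/1000; 239/1000+29/100→529/1000; 471/1000+529/1000→1. L = 559/250 ≈ 2.2360.
Efficiency = H/L = 2.2276/2.2360 = 99.6%.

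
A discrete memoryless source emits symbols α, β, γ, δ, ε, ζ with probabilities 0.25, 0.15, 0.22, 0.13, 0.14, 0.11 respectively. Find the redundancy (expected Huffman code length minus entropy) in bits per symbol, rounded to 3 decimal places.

Entropy H = −Σ p log₂ p ≈ 2.5212 bits.
Huffman merges: 11/100+13/100→6/25; 7/50+3/20→29/100; 11/50+6/25→23/50; 1/4+29/100→27/50; 23/50+27/50→1. L = 253/100 ≈ 2.5300.
L − H = 2.5300 − 2.5212 = 0.009 bits.

0.009 bits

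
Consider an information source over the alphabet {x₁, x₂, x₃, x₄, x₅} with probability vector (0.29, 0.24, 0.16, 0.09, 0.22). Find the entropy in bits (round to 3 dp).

2.228 bits

H = −Σ pᵢ log₂ pᵢ.
−0.29·log₂(0.29) = 0.5179
−0.24·log₂(0.24) = 0.4941
−0.16·log₂(0.16) = 0.4230
−0.09·log₂(0.09) = 0.3127
−0.22·log₂(0.22) = 0.4806
Sum ≈ 2.2283 → 2.228 bits.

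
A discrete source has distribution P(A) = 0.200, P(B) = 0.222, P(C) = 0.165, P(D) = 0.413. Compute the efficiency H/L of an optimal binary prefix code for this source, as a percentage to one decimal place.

Entropy H = −Σ p log₂ p ≈ 1.9022 bits.
Huffman merges: 33/200+1/5→73/200; 111/500+73/200→587/1000; 413/1000+587/1000→1. L = 244/125 ≈ 1.9520.
Efficiency = H/L = 1.9022/1.9520 = 97.5%.

97.5%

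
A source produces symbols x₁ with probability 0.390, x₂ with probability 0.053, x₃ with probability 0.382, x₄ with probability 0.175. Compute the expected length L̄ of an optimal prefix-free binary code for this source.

Repeatedly combine the two least-probable nodes; the expected code length is the sum of the merged weights.
merge 53/1000 + 7/40 → 57/250
merge 57/250 + 191/500 → 61/100
merge 39/100 + 61/100 → 1
L = 57/250 + 61/100 + 1 = 919/500 = 1.838 bits/symbol.

1.838 bits/symbol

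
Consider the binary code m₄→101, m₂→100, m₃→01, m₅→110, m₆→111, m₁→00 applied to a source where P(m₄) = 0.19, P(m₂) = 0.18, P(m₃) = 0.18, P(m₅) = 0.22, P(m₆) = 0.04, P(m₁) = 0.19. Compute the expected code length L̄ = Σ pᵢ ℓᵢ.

L̄ = Σ pᵢ·ℓᵢ = 0.19·3 + 0.18·3 + 0.18·2 + 0.22·3 + 0.04·3 + 0.19·2 = 2.63 bits/symbol.

2.63 bits/symbol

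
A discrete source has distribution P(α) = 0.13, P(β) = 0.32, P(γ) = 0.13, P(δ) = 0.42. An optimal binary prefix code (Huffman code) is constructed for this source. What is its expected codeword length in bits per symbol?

Repeatedly combine the two least-probable nodes; the expected code length is the sum of the merged weights.
merge 13/100 + 13/100 → 13/50
merge 13/50 + 8/25 → 29/50
merge 21/50 + 29/50 → 1
L = 13/50 + 29/50 + 1 = 46/25 = 1.84 bits/symbol.

1.84 bits/symbol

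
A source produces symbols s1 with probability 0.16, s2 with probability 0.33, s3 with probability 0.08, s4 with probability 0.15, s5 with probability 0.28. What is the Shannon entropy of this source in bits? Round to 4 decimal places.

2.1671 bits

H = −Σ pᵢ log₂ pᵢ.
−0.16·log₂(0.16) = 0.4230
−0.33·log₂(0.33) = 0.5278
−0.08·log₂(0.08) = 0.2915
−0.15·log₂(0.15) = 0.4105
−0.28·log₂(0.28) = 0.5142
Sum ≈ 2.1671 → 2.1671 bits.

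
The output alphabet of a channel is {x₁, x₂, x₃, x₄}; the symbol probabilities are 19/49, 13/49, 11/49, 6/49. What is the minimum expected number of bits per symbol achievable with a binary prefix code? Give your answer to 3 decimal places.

1.959 bits/symbol

Repeatedly combine the two least-probable nodes; the expected code length is the sum of the merged weights.
merge 6/49 + 11/49 → 17/49
merge 13/49 + 17/49 → 30/49
merge 19/49 + 30/49 → 1
L = 17/49 + 30/49 + 1 = 96/49 ≈ 1.959 bits/symbol.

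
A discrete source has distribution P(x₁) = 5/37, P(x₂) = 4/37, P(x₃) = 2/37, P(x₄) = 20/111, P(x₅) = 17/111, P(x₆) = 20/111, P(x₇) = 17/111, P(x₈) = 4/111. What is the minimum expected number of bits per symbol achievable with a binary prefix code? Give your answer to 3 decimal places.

2.910 bits/symbol

Repeatedly combine the two least-probable nodes; the expected code length is the sum of the merged weights.
merge 4/111 + 2/37 → 10/111
merge 10/111 + 4/37 → 22/111
merge 5/37 + 17/111 → 32/111
merge 17/111 + 20/111 → 1/3
merge 20/111 + 22/111 → 14/37
merge 32/111 + 1/3 → 23/37
merge 14/37 + 23/37 → 1
L = 10/111 + 22/111 + 32/111 + 1/3 + 14/37 + 23/37 + 1 = 323/111 ≈ 2.910 bits/symbol.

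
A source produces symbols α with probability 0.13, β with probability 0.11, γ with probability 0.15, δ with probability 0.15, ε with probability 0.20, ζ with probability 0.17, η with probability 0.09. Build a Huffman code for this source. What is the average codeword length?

Repeatedly combine the two least-probable nodes; the expected code length is the sum of the merged weights.
merge 9/100 + 11/100 → 1/5
merge 13/100 + 3/20 → 7/25
merge 3/20 + 17/100 → 8/25
merge 1/5 + 1/5 → 2/5
merge 7/25 + 8/25 → 3/5
merge 2/5 + 3/5 → 1
L = 1/5 + 7/25 + 8/25 + 2/5 + 3/5 + 1 = 14/5 = 2.8 bits/symbol.

2.8 bits/symbol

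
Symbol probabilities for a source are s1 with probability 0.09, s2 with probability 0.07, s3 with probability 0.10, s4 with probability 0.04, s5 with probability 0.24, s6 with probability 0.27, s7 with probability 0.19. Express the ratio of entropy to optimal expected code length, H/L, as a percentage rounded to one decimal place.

Entropy H = −Σ p log₂ p ≈ 2.5585 bits.
Huffman merges: 1/25+7/100→11/100; 9/100+1/10→19/100; 11/100+19/100→3/10; 19/100+6/25→43/100; 27/100+3/10→57/100; 43/100+57/100→1. L = 13/5 ≈ 2.6000.
Efficiency = H/L = 2.5585/2.6000 = 98.4%.

98.4%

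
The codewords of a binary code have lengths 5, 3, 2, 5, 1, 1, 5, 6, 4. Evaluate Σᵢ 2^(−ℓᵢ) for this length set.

With common denominator 2^6 = 64: Σ 2^(−ℓᵢ) = 2/64 + 8/64 + 16/64 + 2/64 + 32/64 + 32/64 + 2/64 + 1/64 + 4/64 = 99/64 = 1.546875.

1.546875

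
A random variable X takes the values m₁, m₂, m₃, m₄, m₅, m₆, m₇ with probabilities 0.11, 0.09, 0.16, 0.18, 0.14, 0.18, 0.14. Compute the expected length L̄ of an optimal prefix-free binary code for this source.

Repeatedly combine the two least-probable nodes; the expected code length is the sum of the merged weights.
merge 9/100 + 11/100 → 1/5
merge 7/50 + 7/50 → 7/25
merge 4/25 + 9/50 → 17/50
merge 9/50 + 1/5 → 19/50
merge 7/25 + 17/50 → 31/50
merge 19/50 + 31/50 → 1
L = 1/5 + 7/25 + 17/50 + 19/50 + 31/50 + 1 = 141/50 = 2.82 bits/symbol.

2.82 bits/symbol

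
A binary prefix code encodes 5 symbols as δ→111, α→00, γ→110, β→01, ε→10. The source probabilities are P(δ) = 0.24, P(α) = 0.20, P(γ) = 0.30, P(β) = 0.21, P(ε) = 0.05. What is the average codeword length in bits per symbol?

L̄ = Σ pᵢ·ℓᵢ = 0.24·3 + 0.20·2 + 0.30·3 + 0.21·2 + 0.05·2 = 2.54 bits/symbol.

2.54 bits/symbol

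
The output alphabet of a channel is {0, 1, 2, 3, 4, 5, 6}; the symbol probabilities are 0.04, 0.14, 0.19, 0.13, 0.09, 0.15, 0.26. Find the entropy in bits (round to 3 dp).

2.649 bits

H = −Σ pᵢ log₂ pᵢ.
−0.04·log₂(0.04) = 0.1858
−0.14·log₂(0.14) = 0.3971
−0.19·log₂(0.19) = 0.4552
−0.13·log₂(0.13) = 0.3826
−0.09·log₂(0.09) = 0.3127
−0.15·log₂(0.15) = 0.4105
−0.26·log₂(0.26) = 0.5053
Sum ≈ 2.6492 → 2.649 bits.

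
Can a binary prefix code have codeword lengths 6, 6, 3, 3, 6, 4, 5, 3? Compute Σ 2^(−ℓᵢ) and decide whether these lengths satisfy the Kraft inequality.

0.515625; yes

With common denominator 2^6 = 64: Σ 2^(−ℓᵢ) = 1/64 + 1/64 + 8/64 + 8/64 + 1/64 + 4/64 + 2/64 + 8/64 = 33/64 = 0.515625.
Kraft's inequality requires Σ ≤ 1; here Σ = 0.515625 ≤ 1, so such a prefix code exists.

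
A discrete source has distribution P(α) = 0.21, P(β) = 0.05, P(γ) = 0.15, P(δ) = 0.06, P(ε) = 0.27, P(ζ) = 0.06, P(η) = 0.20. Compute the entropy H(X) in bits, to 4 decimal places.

H = −Σ pᵢ log₂ pᵢ.
−0.21·log₂(0.21) = 0.4728
−0.05·log₂(0.05) = 0.2161
−0.15·log₂(0.15) = 0.4105
−0.06·log₂(0.06) = 0.2435
−0.27·log₂(0.27) = 0.5100
−0.06·log₂(0.06) = 0.2435
−0.20·log₂(0.20) = 0.4644
Sum ≈ 2.5609 → 2.5609 bits.

2.5609 bits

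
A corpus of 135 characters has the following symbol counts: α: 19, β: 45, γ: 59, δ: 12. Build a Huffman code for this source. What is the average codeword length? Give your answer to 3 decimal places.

1.793 bits/symbol

Probabilities are the counts divided by 135.
Repeatedly combine the two least-probable nodes; the expected code length is the sum of the merged weights.
merge 4/45 + 19/135 → 31/135
merge 31/135 + 1/3 → 76/135
merge 59/135 + 76/135 → 1
L = 31/135 + 76/135 + 1 = 242/135 ≈ 1.793 bits/symbol.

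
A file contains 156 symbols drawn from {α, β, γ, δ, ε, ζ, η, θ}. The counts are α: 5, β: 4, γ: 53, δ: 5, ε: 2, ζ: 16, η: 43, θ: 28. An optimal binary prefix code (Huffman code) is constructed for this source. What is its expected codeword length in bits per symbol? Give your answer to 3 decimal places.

Probabilities are the counts divided by 156.
Repeatedly combine the two least-probable nodes; the expected code length is the sum of the merged weights.
merge 1/78 + 1/39 → 1/26
merge 5/156 + 5/156 → 5/78
merge 1/26 + 5/78 → 4/39
merge 4/39 + 4/39 → 8/39
merge 7/39 + 8/39 → 5/13
merge 43/156 + 53/156 → 8/13
merge 5/13 + 8/13 → 1
L = 1/26 + 5/78 + 4/39 + 8/39 + 5/13 + 8/13 + 1 = 94/39 ≈ 2.410 bits/symbol.

2.410 bits/symbol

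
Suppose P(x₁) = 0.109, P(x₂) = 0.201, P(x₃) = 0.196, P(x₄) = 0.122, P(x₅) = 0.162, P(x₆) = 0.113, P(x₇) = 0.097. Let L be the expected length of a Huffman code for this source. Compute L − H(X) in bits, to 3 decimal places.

Entropy H = −Σ p log₂ p ≈ 2.7522 bits.
Huffman merges: 97/1000+109/1000→103/500; 113/1000+61/500→47/200; 81/500+49/250→179/500; 201/1000+103/500→407/1000; 47/200+179/500→593/1000; 407/1000+593/1000→1. L = 2799/1000 ≈ 2.7990.
L − H = 2.7990 − 2.7522 = 0.047 bits.

0.047 bits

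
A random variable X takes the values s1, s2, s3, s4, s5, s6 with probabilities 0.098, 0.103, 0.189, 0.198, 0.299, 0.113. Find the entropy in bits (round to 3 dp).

H = −Σ pᵢ log₂ pᵢ.
−0.098·log₂(0.098) = 0.3284
−0.103·log₂(0.103) = 0.3378
−0.189·log₂(0.189) = 0.4543
−0.198·log₂(0.198) = 0.4626
−0.299·log₂(0.299) = 0.5208
−0.113·log₂(0.113) = 0.3555
Sum ≈ 2.4593 → 2.459 bits.

2.459 bits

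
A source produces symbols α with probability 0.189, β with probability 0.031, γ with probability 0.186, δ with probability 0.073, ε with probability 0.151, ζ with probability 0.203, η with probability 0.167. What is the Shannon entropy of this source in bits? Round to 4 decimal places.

H = −Σ pᵢ log₂ pᵢ.
−0.189·log₂(0.189) = 0.4543
−0.031·log₂(0.031) = 0.1554
−0.186·log₂(0.186) = 0.4514
−0.073·log₂(0.073) = 0.2756
−0.151·log₂(0.151) = 0.4118
−0.203·log₂(0.203) = 0.4670
−0.167·log₂(0.167) = 0.4312
Sum ≈ 2.6467 → 2.6467 bits.

2.6467 bits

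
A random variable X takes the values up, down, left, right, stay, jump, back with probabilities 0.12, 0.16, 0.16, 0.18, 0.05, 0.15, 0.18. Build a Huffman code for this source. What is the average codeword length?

Repeatedly combine the two least-probable nodes; the expected code length is the sum of the merged weights.
merge 1/20 + 3/25 → 17/100
merge 3/20 + 4/25 → 31/100
merge 4/25 + 17/100 → 33/100
merge 9/50 + 9/50 → 9/25
merge 31/100 + 33/100 → 16/25
merge 9/25 + 16/25 → 1
L = 17/100 + 31/100 + 33/100 + 9/25 + 16/25 + 1 = 281/100 = 2.81 bits/symbol.

2.81 bits/symbol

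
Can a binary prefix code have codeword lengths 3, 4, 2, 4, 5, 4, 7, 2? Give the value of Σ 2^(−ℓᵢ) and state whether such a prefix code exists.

With common denominator 2^7 = 128: Σ 2^(−ℓᵢ) = 16/128 + 8/128 + 32/128 + 8/128 + 4/128 + 8/128 + 1/128 + 32/128 = 109/128 = 0.8515625.
Kraft's inequality requires Σ ≤ 1; here Σ = 0.8515625 ≤ 1, so such a prefix code exists.

0.8515625; yes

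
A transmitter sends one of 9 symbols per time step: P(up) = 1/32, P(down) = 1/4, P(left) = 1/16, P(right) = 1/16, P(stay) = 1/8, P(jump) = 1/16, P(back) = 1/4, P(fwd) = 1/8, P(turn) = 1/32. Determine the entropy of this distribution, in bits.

Each probability is a power of 1/2, so log₂(1/p) is an integer.
H = Σ p·log₂(1/p) = 1/32·5 + 1/4·2 + 1/16·4 + 1/16·4 + 1/8·3 + 1/16·4 + 1/4·2 + 1/8·3 + 1/32·5 = 2.8125 bits.

2.8125 bits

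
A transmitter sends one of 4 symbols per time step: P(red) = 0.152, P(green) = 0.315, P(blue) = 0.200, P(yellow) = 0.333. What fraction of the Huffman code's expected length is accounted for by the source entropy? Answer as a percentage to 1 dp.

96.5%

Entropy H = −Σ p log₂ p ≈ 1.9307 bits.
Huffman merges: 19/125+1/5→44/125; 63/200+333/1000→81/125; 44/125+81/125→1. L = 2 ≈ 2.0000.
Efficiency = H/L = 1.9307/2.0000 = 96.5%.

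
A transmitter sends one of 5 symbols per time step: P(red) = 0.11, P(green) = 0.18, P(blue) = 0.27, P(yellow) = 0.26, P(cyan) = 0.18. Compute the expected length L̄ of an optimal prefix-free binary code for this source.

Repeatedly combine the two least-probable nodes; the expected code length is the sum of the merged weights.
merge 11/100 + 9/50 → 29/100
merge 9/50 + 13/50 → 11/25
merge 27/100 + 29/100 → 14/25
merge 11/25 + 14/25 → 1
L = 29/100 + 11/25 + 14/25 + 1 = 229/100 = 2.29 bits/symbol.

2.29 bits/symbol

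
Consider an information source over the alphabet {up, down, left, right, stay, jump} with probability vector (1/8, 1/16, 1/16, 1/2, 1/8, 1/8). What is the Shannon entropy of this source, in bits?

2.125 bits

Each probability is a power of 1/2, so log₂(1/p) is an integer.
H = Σ p·log₂(1/p) = 1/8·3 + 1/16·4 + 1/16·4 + 1/2·1 + 1/8·3 + 1/8·3 = 2.125 bits.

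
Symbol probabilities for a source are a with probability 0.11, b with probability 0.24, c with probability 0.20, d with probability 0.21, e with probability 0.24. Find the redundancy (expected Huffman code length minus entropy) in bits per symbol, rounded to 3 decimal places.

Entropy H = −Σ p log₂ p ≈ 2.2758 bits.
Huffman merges: 11/100+1/5→31/100; 21/100+6/25→9/20; 6/25+31/100→11/20; 9/20+11/20→1. L = 231/100 ≈ 2.3100.
L − H = 2.3100 − 2.2758 = 0.034 bits.

0.034 bits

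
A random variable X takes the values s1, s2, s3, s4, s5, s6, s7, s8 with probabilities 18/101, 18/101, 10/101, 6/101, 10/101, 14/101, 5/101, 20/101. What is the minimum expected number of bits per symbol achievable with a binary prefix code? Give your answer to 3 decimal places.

Repeatedly combine the two least-probable nodes; the expected code length is the sum of the merged weights.
merge 5/101 + 6/101 → 11/101
merge 10/101 + 10/101 → 20/101
merge 11/101 + 14/101 → 25/101
merge 18/101 + 18/101 → 36/101
merge 20/101 + 20/101 → 40/101
merge 25/101 + 36/101 → 61/101
merge 40/101 + 61/101 → 1
L = 11/101 + 20/101 + 25/101 + 36/101 + 40/101 + 61/101 + 1 = 294/101 ≈ 2.911 bits/symbol.

2.911 bits/symbol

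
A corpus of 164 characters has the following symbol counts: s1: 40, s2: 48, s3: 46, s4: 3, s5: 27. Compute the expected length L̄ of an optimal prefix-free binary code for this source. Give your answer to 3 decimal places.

2.183 bits/symbol

Probabilities are the counts divided by 164.
Repeatedly combine the two least-probable nodes; the expected code length is the sum of the merged weights.
merge 3/164 + 27/164 → 15/82
merge 15/82 + 10/41 → 35/82
merge 23/82 + 12/41 → 47/82
merge 35/82 + 47/82 → 1
L = 15/82 + 35/82 + 47/82 + 1 = 179/82 ≈ 2.183 bits/symbol.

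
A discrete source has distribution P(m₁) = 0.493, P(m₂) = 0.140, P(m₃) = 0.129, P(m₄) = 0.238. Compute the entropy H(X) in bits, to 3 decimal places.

H = −Σ pᵢ log₂ pᵢ.
−0.493·log₂(0.493) = 0.5030
−0.140·log₂(0.140) = 0.3971
−0.129·log₂(0.129) = 0.3811
−0.238·log₂(0.238) = 0.4929
Sum ≈ 1.7742 → 1.774 bits.

1.774 bits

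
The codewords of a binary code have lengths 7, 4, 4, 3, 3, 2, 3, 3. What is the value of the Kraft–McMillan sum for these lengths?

With common denominator 2^7 = 128: Σ 2^(−ℓᵢ) = 1/128 + 8/128 + 8/128 + 16/128 + 16/128 + 32/128 + 16/128 + 16/128 = 113/128 = 0.8828125.

0.8828125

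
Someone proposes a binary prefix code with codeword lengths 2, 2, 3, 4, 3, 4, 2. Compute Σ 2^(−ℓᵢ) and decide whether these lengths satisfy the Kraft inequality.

With common denominator 2^4 = 16: Σ 2^(−ℓᵢ) = 4/16 + 4/16 + 2/16 + 1/16 + 2/16 + 1/16 + 4/16 = 18/16 = 1.125.
Kraft's inequality requires Σ ≤ 1; here Σ = 1.125 > 1, so no such prefix code exists.

1.125; no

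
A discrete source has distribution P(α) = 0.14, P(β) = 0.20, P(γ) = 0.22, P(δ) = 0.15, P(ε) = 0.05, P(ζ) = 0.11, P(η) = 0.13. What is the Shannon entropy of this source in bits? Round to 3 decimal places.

2.702 bits

H = −Σ pᵢ log₂ pᵢ.
−0.14·log₂(0.14) = 0.3971
−0.20·log₂(0.20) = 0.4644
−0.22·log₂(0.22) = 0.4806
−0.15·log₂(0.15) = 0.4105
−0.05·log₂(0.05) = 0.2161
−0.11·log₂(0.11) = 0.3503
−0.13·log₂(0.13) = 0.3826
Sum ≈ 2.7016 → 2.702 bits.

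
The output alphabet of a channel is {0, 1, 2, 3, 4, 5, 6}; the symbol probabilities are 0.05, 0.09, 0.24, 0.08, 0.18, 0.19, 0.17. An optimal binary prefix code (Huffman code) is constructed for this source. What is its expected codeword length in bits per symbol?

Repeatedly combine the two least-probable nodes; the expected code length is the sum of the merged weights.
merge 1/20 + 2/25 → 13/100
merge 9/100 + 13/100 → 11/50
merge 17/100 + 9/50 → 7/20
merge 19/100 + 11/50 → 41/100
merge 6/25 + 7/20 → 59/100
merge 41/100 + 59/100 → 1
L = 13/100 + 11/50 + 7/20 + 41/100 + 59/100 + 1 = 27/10 = 2.7 bits/symbol.

2.7 bits/symbol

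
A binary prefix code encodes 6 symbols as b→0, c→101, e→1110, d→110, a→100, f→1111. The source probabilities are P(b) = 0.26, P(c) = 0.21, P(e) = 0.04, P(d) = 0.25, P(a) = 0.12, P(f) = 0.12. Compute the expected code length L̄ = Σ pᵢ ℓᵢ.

2.64 bits/symbol

L̄ = Σ pᵢ·ℓᵢ = 0.26·1 + 0.21·3 + 0.04·4 + 0.25·3 + 0.12·3 + 0.12·4 = 2.64 bits/symbol.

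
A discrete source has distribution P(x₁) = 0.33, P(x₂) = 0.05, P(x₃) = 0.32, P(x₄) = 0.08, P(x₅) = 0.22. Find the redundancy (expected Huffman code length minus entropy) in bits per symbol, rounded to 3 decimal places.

Entropy H = −Σ p log₂ p ≈ 2.0420 bits.
Huffman merges: 1/20+2/25→13/100; 13/100+11/50→7/20; 8/25+33/100→13/20; 7/20+13/20→1. L = 213/100 ≈ 2.1300.
L − H = 2.1300 − 2.0420 = 0.088 bits.

0.088 bits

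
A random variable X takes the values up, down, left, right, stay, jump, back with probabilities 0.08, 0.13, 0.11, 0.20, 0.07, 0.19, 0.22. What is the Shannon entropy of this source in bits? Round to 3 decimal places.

2.693 bits

H = −Σ pᵢ log₂ pᵢ.
−0.08·log₂(0.08) = 0.2915
−0.13·log₂(0.13) = 0.3826
−0.11·log₂(0.11) = 0.3503
−0.20·log₂(0.20) = 0.4644
−0.07·log₂(0.07) = 0.2686
−0.19·log₂(0.19) = 0.4552
−0.22·log₂(0.22) = 0.4806
Sum ≈ 2.6932 → 2.693 bits.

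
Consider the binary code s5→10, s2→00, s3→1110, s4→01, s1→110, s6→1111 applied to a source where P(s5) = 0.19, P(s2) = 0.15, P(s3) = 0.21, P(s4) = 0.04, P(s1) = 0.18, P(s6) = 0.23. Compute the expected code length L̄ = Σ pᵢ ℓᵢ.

3.06 bits/symbol

L̄ = Σ pᵢ·ℓᵢ = 0.19·2 + 0.15·2 + 0.21·4 + 0.04·2 + 0.18·3 + 0.23·4 = 3.06 bits/symbol.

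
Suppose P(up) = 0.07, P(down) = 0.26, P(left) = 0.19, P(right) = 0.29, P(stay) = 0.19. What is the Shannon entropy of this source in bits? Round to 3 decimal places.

2.202 bits

H = −Σ pᵢ log₂ pᵢ.
−0.07·log₂(0.07) = 0.2686
−0.26·log₂(0.26) = 0.5053
−0.19·log₂(0.19) = 0.4552
−0.29·log₂(0.29) = 0.5179
−0.19·log₂(0.19) = 0.4552
Sum ≈ 2.2022 → 2.202 bits.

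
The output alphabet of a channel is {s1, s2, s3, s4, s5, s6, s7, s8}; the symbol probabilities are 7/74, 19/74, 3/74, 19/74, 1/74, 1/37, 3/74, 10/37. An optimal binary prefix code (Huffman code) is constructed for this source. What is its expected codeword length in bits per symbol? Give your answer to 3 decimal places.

Repeatedly combine the two least-probable nodes; the expected code length is the sum of the merged weights.
merge 1/74 + 1/37 → 3/74
merge 3/74 + 3/74 → 3/37
merge 3/74 + 3/37 → 9/74
merge 7/74 + 9/74 → 8/37
merge 8/37 + 19/74 → 35/74
merge 19/74 + 10/37 → 39/74
merge 35/74 + 39/74 → 1
L = 3/74 + 3/37 + 9/74 + 8/37 + 35/74 + 39/74 + 1 = 91/37 ≈ 2.459 bits/symbol.

2.459 bits/symbol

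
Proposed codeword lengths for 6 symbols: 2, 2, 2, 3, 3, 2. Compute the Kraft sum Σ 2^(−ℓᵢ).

1.25

With common denominator 2^3 = 8: Σ 2^(−ℓᵢ) = 2/8 + 2/8 + 2/8 + 1/8 + 1/8 + 2/8 = 10/8 = 1.25.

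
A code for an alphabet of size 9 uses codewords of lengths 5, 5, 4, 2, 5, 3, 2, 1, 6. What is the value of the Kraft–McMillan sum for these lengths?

1.296875

With common denominator 2^6 = 64: Σ 2^(−ℓᵢ) = 2/64 + 2/64 + 4/64 + 16/64 + 2/64 + 8/64 + 16/64 + 32/64 + 1/64 = 83/64 = 1.296875.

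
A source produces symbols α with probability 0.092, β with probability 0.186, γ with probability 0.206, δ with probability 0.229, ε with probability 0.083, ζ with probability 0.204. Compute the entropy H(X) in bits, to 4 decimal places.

2.4904 bits

H = −Σ pᵢ log₂ pᵢ.
−0.092·log₂(0.092) = 0.3167
−0.186·log₂(0.186) = 0.4514
−0.206·log₂(0.206) = 0.4695
−0.229·log₂(0.229) = 0.4870
−0.083·log₂(0.083) = 0.2980
−0.204·log₂(0.204) = 0.4678
Sum ≈ 2.4904 → 2.4904 bits.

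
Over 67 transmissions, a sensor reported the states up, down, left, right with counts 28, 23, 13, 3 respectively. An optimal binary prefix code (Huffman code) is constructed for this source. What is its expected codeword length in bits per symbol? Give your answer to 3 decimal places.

Probabilities are the counts divided by 67.
Repeatedly combine the two least-probable nodes; the expected code length is the sum of the merged weights.
merge 3/67 + 13/67 → 16/67
merge 16/67 + 23/67 → 39/67
merge 28/67 + 39/67 → 1
L = 16/67 + 39/67 + 1 = 122/67 ≈ 1.821 bits/symbol.

1.821 bits/symbol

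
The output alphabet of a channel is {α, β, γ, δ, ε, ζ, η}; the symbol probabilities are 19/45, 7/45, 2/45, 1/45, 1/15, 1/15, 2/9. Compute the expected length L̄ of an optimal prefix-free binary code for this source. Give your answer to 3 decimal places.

Repeatedly combine the two least-probable nodes; the expected code length is the sum of the merged weights.
merge 1/45 + 2/45 → 1/15
merge 1/15 + 1/15 → 2/15
merge 1/15 + 2/15 → 1/5
merge 7/45 + 1/5 → 16/45
merge 2/9 + 16/45 → 26/45
merge 19/45 + 26/45 → 1
L = 1/15 + 2/15 + 1/5 + 16/45 + 26/45 + 1 = 7/3 ≈ 2.333 bits/symbol.

2.333 bits/symbol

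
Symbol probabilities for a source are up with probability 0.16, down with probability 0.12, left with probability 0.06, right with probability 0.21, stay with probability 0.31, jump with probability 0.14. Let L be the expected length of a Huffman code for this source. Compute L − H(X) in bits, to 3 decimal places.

Entropy H = −Σ p log₂ p ≈ 2.4273 bits.
Huffman merges: 3/50+3/25→9/50; 7/50+4/25→3/10; 9/50+21/100→39/100; 3/10+31/100→61/100; 39/100+61/100→1. L = 62/25 ≈ 2.4800.
L − H = 2.4800 − 2.4273 = 0.053 bits.

0.053 bits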